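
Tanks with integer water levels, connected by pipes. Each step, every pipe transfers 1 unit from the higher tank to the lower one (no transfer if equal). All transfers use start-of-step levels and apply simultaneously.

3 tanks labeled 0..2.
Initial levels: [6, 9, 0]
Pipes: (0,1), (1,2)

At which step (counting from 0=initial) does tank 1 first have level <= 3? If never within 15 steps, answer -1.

Answer: -1

Derivation:
Step 1: flows [1->0,1->2] -> levels [7 7 1]
Step 2: flows [0=1,1->2] -> levels [7 6 2]
Step 3: flows [0->1,1->2] -> levels [6 6 3]
Step 4: flows [0=1,1->2] -> levels [6 5 4]
Step 5: flows [0->1,1->2] -> levels [5 5 5]
Step 6: flows [0=1,1=2] -> levels [5 5 5]
  -> stable; tank 1 stays at 5 > 3
Tank 1 never reaches <=3 within 15 steps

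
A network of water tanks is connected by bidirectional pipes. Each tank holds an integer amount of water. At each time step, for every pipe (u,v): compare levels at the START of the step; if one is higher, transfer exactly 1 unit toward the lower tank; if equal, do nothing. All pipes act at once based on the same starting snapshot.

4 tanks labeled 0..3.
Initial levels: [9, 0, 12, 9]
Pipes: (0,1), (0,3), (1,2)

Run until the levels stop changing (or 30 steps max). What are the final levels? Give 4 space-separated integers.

Answer: 6 9 7 8

Derivation:
Step 1: flows [0->1,0=3,2->1] -> levels [8 2 11 9]
Step 2: flows [0->1,3->0,2->1] -> levels [8 4 10 8]
Step 3: flows [0->1,0=3,2->1] -> levels [7 6 9 8]
Step 4: flows [0->1,3->0,2->1] -> levels [7 8 8 7]
Step 5: flows [1->0,0=3,1=2] -> levels [8 7 8 7]
Step 6: flows [0->1,0->3,2->1] -> levels [6 9 7 8]
Step 7: flows [1->0,3->0,1->2] -> levels [8 7 8 7]
  -> period-2 cycle: step 7 state = step 5 state; never stabilizes
  -> state at step 30: (30-5) mod 2 = 1, same as step 6 -> [6 9 7 8]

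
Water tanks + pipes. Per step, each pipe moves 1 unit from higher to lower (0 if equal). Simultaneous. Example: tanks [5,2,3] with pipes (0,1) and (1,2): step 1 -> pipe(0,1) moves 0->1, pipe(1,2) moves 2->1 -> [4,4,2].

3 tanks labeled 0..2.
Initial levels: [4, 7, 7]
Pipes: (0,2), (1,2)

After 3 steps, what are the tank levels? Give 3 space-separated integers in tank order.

Step 1: flows [2->0,1=2] -> levels [5 7 6]
Step 2: flows [2->0,1->2] -> levels [6 6 6]
Step 3: flows [0=2,1=2] -> levels [6 6 6]

Answer: 6 6 6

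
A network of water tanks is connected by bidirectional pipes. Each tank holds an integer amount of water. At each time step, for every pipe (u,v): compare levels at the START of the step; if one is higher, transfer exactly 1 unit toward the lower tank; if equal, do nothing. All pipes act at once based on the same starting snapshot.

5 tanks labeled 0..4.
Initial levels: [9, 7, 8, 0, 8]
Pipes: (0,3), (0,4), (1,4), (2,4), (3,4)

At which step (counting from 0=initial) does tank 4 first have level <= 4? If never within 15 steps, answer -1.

Step 1: flows [0->3,0->4,4->1,2=4,4->3] -> levels [7 8 8 2 7]
Step 2: flows [0->3,0=4,1->4,2->4,4->3] -> levels [6 7 7 4 8]
Step 3: flows [0->3,4->0,4->1,4->2,4->3] -> levels [6 8 8 6 4]
Tank 4 first reaches <=4 at step 3

Answer: 3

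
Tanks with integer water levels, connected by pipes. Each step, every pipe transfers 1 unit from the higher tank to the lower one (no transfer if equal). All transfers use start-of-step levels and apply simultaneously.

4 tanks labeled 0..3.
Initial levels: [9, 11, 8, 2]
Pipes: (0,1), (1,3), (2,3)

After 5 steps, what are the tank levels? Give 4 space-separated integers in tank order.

Answer: 8 7 7 8

Derivation:
Step 1: flows [1->0,1->3,2->3] -> levels [10 9 7 4]
Step 2: flows [0->1,1->3,2->3] -> levels [9 9 6 6]
Step 3: flows [0=1,1->3,2=3] -> levels [9 8 6 7]
Step 4: flows [0->1,1->3,3->2] -> levels [8 8 7 7]
Step 5: flows [0=1,1->3,2=3] -> levels [8 7 7 8]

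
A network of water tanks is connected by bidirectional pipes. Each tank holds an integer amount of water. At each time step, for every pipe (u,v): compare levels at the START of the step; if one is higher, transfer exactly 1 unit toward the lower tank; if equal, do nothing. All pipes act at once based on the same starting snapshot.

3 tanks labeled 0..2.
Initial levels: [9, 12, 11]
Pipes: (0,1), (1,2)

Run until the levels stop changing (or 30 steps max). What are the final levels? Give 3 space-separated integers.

Answer: 10 12 10

Derivation:
Step 1: flows [1->0,1->2] -> levels [10 10 12]
Step 2: flows [0=1,2->1] -> levels [10 11 11]
Step 3: flows [1->0,1=2] -> levels [11 10 11]
Step 4: flows [0->1,2->1] -> levels [10 12 10]
Step 5: flows [1->0,1->2] -> levels [11 10 11]
  -> period-2 cycle: step 5 state = step 3 state; never stabilizes
  -> state at step 30: (30-3) mod 2 = 1, same as step 4 -> [10 12 10]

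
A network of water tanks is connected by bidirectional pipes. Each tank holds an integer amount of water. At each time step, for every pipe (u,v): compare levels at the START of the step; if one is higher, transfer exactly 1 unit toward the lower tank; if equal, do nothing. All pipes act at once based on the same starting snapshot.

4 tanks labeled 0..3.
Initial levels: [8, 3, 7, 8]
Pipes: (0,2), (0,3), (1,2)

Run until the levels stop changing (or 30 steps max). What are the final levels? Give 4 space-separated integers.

Answer: 8 7 5 6

Derivation:
Step 1: flows [0->2,0=3,2->1] -> levels [7 4 7 8]
Step 2: flows [0=2,3->0,2->1] -> levels [8 5 6 7]
Step 3: flows [0->2,0->3,2->1] -> levels [6 6 6 8]
Step 4: flows [0=2,3->0,1=2] -> levels [7 6 6 7]
Step 5: flows [0->2,0=3,1=2] -> levels [6 6 7 7]
Step 6: flows [2->0,3->0,2->1] -> levels [8 7 5 6]
Step 7: flows [0->2,0->3,1->2] -> levels [6 6 7 7]
  -> period-2 cycle: step 7 state = step 5 state; never stabilizes
  -> state at step 30: (30-5) mod 2 = 1, same as step 6 -> [8 7 5 6]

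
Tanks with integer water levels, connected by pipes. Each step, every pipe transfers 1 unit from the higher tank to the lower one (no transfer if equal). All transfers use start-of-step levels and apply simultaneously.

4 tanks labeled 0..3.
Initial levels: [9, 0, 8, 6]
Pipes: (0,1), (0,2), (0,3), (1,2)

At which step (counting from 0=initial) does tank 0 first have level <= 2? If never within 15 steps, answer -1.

Step 1: flows [0->1,0->2,0->3,2->1] -> levels [6 2 8 7]
Step 2: flows [0->1,2->0,3->0,2->1] -> levels [7 4 6 6]
Step 3: flows [0->1,0->2,0->3,2->1] -> levels [4 6 6 7]
Step 4: flows [1->0,2->0,3->0,1=2] -> levels [7 5 5 6]
Step 5: flows [0->1,0->2,0->3,1=2] -> levels [4 6 6 7]
  -> period-2 cycle (repeats step 3); tank 0 never drops to <=2
Tank 0 never reaches <=2 within 15 steps

Answer: -1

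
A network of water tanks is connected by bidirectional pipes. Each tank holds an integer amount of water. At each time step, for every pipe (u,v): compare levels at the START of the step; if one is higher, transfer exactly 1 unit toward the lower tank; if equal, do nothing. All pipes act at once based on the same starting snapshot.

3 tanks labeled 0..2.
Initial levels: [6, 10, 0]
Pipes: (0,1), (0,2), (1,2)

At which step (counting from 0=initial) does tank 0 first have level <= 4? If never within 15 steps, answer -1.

Step 1: flows [1->0,0->2,1->2] -> levels [6 8 2]
Step 2: flows [1->0,0->2,1->2] -> levels [6 6 4]
Step 3: flows [0=1,0->2,1->2] -> levels [5 5 6]
Step 4: flows [0=1,2->0,2->1] -> levels [6 6 4]
  -> period-2 cycle (repeats step 2); tank 0 never drops to <=4
Tank 0 never reaches <=4 within 15 steps

Answer: -1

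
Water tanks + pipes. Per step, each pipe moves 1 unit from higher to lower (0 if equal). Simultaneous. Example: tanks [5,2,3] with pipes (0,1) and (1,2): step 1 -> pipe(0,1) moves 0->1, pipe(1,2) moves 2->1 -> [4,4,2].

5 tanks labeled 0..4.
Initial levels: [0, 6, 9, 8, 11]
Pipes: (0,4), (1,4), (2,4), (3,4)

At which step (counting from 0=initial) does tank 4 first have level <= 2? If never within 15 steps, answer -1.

Step 1: flows [4->0,4->1,4->2,4->3] -> levels [1 7 10 9 7]
Step 2: flows [4->0,1=4,2->4,3->4] -> levels [2 7 9 8 8]
Step 3: flows [4->0,4->1,2->4,3=4] -> levels [3 8 8 8 7]
Step 4: flows [4->0,1->4,2->4,3->4] -> levels [4 7 7 7 9]
Step 5: flows [4->0,4->1,4->2,4->3] -> levels [5 8 8 8 5]
Step 6: flows [0=4,1->4,2->4,3->4] -> levels [5 7 7 7 8]
Step 7: flows [4->0,4->1,4->2,4->3] -> levels [6 8 8 8 4]
Step 8: flows [0->4,1->4,2->4,3->4] -> levels [5 7 7 7 8]
  -> period-2 cycle (repeats step 6); tank 4 never drops to <=2
Tank 4 never reaches <=2 within 15 steps

Answer: -1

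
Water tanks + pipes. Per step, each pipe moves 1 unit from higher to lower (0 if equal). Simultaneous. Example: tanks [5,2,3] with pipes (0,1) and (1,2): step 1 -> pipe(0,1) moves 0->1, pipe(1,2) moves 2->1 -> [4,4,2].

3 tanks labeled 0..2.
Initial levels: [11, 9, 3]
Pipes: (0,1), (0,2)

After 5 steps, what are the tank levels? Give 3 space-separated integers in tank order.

Answer: 7 8 8

Derivation:
Step 1: flows [0->1,0->2] -> levels [9 10 4]
Step 2: flows [1->0,0->2] -> levels [9 9 5]
Step 3: flows [0=1,0->2] -> levels [8 9 6]
Step 4: flows [1->0,0->2] -> levels [8 8 7]
Step 5: flows [0=1,0->2] -> levels [7 8 8]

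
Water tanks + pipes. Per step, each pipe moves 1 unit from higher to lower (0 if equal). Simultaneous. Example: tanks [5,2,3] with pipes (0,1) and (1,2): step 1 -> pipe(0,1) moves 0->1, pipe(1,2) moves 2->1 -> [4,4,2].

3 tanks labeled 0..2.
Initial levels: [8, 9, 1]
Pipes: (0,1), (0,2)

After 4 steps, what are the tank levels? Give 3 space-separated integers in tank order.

Step 1: flows [1->0,0->2] -> levels [8 8 2]
Step 2: flows [0=1,0->2] -> levels [7 8 3]
Step 3: flows [1->0,0->2] -> levels [7 7 4]
Step 4: flows [0=1,0->2] -> levels [6 7 5]

Answer: 6 7 5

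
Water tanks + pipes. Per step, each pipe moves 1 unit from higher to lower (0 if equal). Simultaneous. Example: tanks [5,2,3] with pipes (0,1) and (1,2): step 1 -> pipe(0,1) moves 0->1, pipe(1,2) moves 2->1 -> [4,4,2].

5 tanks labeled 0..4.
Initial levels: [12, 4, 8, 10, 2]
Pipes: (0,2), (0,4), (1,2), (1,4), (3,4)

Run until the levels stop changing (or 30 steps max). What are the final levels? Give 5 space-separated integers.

Step 1: flows [0->2,0->4,2->1,1->4,3->4] -> levels [10 4 8 9 5]
Step 2: flows [0->2,0->4,2->1,4->1,3->4] -> levels [8 6 8 8 6]
Step 3: flows [0=2,0->4,2->1,1=4,3->4] -> levels [7 7 7 7 8]
Step 4: flows [0=2,4->0,1=2,4->1,4->3] -> levels [8 8 7 8 5]
Step 5: flows [0->2,0->4,1->2,1->4,3->4] -> levels [6 6 9 7 8]
Step 6: flows [2->0,4->0,2->1,4->1,4->3] -> levels [8 8 7 8 5]
  -> period-2 cycle: step 6 state = step 4 state; never stabilizes
  -> state at step 30: (30-4) mod 2 = 0, same as step 4 -> [8 8 7 8 5]

Answer: 8 8 7 8 5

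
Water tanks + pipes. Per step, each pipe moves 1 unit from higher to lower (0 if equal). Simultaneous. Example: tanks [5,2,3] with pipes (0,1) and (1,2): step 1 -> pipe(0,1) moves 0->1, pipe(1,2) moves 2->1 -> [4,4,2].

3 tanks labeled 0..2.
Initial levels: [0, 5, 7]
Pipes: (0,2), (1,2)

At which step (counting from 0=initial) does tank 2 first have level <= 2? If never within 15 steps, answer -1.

Step 1: flows [2->0,2->1] -> levels [1 6 5]
Step 2: flows [2->0,1->2] -> levels [2 5 5]
Step 3: flows [2->0,1=2] -> levels [3 5 4]
Step 4: flows [2->0,1->2] -> levels [4 4 4]
Step 5: flows [0=2,1=2] -> levels [4 4 4]
  -> stable; tank 2 stays at 4 > 2
Tank 2 never reaches <=2 within 15 steps

Answer: -1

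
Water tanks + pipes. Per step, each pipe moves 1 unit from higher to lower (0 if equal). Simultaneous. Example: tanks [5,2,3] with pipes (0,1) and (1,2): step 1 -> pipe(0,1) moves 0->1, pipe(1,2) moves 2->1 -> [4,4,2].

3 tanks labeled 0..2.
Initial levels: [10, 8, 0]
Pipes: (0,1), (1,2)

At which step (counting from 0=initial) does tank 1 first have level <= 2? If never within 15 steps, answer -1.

Step 1: flows [0->1,1->2] -> levels [9 8 1]
Step 2: flows [0->1,1->2] -> levels [8 8 2]
Step 3: flows [0=1,1->2] -> levels [8 7 3]
Step 4: flows [0->1,1->2] -> levels [7 7 4]
Step 5: flows [0=1,1->2] -> levels [7 6 5]
Step 6: flows [0->1,1->2] -> levels [6 6 6]
Step 7: flows [0=1,1=2] -> levels [6 6 6]
  -> stable; tank 1 stays at 6 > 2
Tank 1 never reaches <=2 within 15 steps

Answer: -1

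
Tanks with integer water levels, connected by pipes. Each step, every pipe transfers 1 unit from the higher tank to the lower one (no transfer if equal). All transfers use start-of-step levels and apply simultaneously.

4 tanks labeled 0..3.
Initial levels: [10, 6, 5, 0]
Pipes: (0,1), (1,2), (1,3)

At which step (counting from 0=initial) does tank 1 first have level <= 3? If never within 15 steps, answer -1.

Step 1: flows [0->1,1->2,1->3] -> levels [9 5 6 1]
Step 2: flows [0->1,2->1,1->3] -> levels [8 6 5 2]
Step 3: flows [0->1,1->2,1->3] -> levels [7 5 6 3]
Step 4: flows [0->1,2->1,1->3] -> levels [6 6 5 4]
Step 5: flows [0=1,1->2,1->3] -> levels [6 4 6 5]
Step 6: flows [0->1,2->1,3->1] -> levels [5 7 5 4]
Step 7: flows [1->0,1->2,1->3] -> levels [6 4 6 5]
  -> period-2 cycle (repeats step 5); tank 1 never drops to <=3
Tank 1 never reaches <=3 within 15 steps

Answer: -1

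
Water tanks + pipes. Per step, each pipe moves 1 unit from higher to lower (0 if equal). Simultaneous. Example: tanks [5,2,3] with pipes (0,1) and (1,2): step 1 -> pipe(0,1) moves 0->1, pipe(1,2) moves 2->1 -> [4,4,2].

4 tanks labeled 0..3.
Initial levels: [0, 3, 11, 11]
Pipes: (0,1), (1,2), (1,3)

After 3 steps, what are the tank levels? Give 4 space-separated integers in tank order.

Answer: 3 6 8 8

Derivation:
Step 1: flows [1->0,2->1,3->1] -> levels [1 4 10 10]
Step 2: flows [1->0,2->1,3->1] -> levels [2 5 9 9]
Step 3: flows [1->0,2->1,3->1] -> levels [3 6 8 8]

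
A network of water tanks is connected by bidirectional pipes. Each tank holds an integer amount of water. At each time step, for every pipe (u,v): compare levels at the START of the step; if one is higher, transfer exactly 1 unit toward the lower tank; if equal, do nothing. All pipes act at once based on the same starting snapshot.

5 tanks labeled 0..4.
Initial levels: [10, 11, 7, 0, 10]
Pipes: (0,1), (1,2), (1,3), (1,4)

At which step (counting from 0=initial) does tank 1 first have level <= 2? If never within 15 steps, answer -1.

Step 1: flows [1->0,1->2,1->3,1->4] -> levels [11 7 8 1 11]
Step 2: flows [0->1,2->1,1->3,4->1] -> levels [10 9 7 2 10]
Step 3: flows [0->1,1->2,1->3,4->1] -> levels [9 9 8 3 9]
Step 4: flows [0=1,1->2,1->3,1=4] -> levels [9 7 9 4 9]
Step 5: flows [0->1,2->1,1->3,4->1] -> levels [8 9 8 5 8]
Step 6: flows [1->0,1->2,1->3,1->4] -> levels [9 5 9 6 9]
Step 7: flows [0->1,2->1,3->1,4->1] -> levels [8 9 8 5 8]
  -> period-2 cycle (repeats step 5); tank 1 never drops to <=2
Tank 1 never reaches <=2 within 15 steps

Answer: -1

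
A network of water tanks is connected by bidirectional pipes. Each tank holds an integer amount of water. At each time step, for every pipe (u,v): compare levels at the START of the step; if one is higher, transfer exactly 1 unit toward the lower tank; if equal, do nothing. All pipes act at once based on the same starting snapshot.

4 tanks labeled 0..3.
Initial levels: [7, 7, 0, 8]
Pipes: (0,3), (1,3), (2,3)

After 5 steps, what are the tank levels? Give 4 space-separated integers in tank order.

Step 1: flows [3->0,3->1,3->2] -> levels [8 8 1 5]
Step 2: flows [0->3,1->3,3->2] -> levels [7 7 2 6]
Step 3: flows [0->3,1->3,3->2] -> levels [6 6 3 7]
Step 4: flows [3->0,3->1,3->2] -> levels [7 7 4 4]
Step 5: flows [0->3,1->3,2=3] -> levels [6 6 4 6]

Answer: 6 6 4 6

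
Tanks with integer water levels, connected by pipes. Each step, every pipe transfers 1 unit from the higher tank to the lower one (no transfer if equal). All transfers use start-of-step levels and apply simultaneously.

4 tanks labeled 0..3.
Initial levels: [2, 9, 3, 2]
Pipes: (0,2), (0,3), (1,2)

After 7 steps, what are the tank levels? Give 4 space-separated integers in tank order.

Answer: 5 5 3 3

Derivation:
Step 1: flows [2->0,0=3,1->2] -> levels [3 8 3 2]
Step 2: flows [0=2,0->3,1->2] -> levels [2 7 4 3]
Step 3: flows [2->0,3->0,1->2] -> levels [4 6 4 2]
Step 4: flows [0=2,0->3,1->2] -> levels [3 5 5 3]
Step 5: flows [2->0,0=3,1=2] -> levels [4 5 4 3]
Step 6: flows [0=2,0->3,1->2] -> levels [3 4 5 4]
Step 7: flows [2->0,3->0,2->1] -> levels [5 5 3 3]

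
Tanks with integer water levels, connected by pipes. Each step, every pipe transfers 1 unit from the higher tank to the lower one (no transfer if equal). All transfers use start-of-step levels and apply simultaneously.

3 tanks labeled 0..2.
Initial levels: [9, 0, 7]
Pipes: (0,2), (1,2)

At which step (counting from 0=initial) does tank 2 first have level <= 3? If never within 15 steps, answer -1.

Step 1: flows [0->2,2->1] -> levels [8 1 7]
Step 2: flows [0->2,2->1] -> levels [7 2 7]
Step 3: flows [0=2,2->1] -> levels [7 3 6]
Step 4: flows [0->2,2->1] -> levels [6 4 6]
Step 5: flows [0=2,2->1] -> levels [6 5 5]
Step 6: flows [0->2,1=2] -> levels [5 5 6]
Step 7: flows [2->0,2->1] -> levels [6 6 4]
Step 8: flows [0->2,1->2] -> levels [5 5 6]
  -> period-2 cycle (repeats step 6); tank 2 never drops to <=3
Tank 2 never reaches <=3 within 15 steps

Answer: -1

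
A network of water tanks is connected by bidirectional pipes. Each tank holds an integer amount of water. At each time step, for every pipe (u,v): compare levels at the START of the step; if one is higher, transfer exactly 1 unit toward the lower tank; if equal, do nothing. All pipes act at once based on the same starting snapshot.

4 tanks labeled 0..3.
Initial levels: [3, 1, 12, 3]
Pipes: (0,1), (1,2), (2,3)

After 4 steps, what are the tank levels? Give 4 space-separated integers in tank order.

Step 1: flows [0->1,2->1,2->3] -> levels [2 3 10 4]
Step 2: flows [1->0,2->1,2->3] -> levels [3 3 8 5]
Step 3: flows [0=1,2->1,2->3] -> levels [3 4 6 6]
Step 4: flows [1->0,2->1,2=3] -> levels [4 4 5 6]

Answer: 4 4 5 6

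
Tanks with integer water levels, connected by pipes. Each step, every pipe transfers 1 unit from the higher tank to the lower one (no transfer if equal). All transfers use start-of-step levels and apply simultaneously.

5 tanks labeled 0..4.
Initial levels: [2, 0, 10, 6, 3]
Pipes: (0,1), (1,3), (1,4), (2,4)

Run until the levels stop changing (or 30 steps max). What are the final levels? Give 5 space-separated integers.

Step 1: flows [0->1,3->1,4->1,2->4] -> levels [1 3 9 5 3]
Step 2: flows [1->0,3->1,1=4,2->4] -> levels [2 3 8 4 4]
Step 3: flows [1->0,3->1,4->1,2->4] -> levels [3 4 7 3 4]
Step 4: flows [1->0,1->3,1=4,2->4] -> levels [4 2 6 4 5]
Step 5: flows [0->1,3->1,4->1,2->4] -> levels [3 5 5 3 5]
Step 6: flows [1->0,1->3,1=4,2=4] -> levels [4 3 5 4 5]
Step 7: flows [0->1,3->1,4->1,2=4] -> levels [3 6 5 3 4]
Step 8: flows [1->0,1->3,1->4,2->4] -> levels [4 3 4 4 6]
Step 9: flows [0->1,3->1,4->1,4->2] -> levels [3 6 5 3 4]
  -> period-2 cycle: step 9 state = step 7 state; never stabilizes
  -> state at step 30: (30-7) mod 2 = 1, same as step 8 -> [4 3 4 4 6]

Answer: 4 3 4 4 6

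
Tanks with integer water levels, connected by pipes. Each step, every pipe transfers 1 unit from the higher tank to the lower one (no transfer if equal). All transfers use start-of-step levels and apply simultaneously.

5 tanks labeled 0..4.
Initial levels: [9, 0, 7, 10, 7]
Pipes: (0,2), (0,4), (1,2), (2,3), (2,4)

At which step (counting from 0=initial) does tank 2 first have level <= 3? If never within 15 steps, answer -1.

Step 1: flows [0->2,0->4,2->1,3->2,2=4] -> levels [7 1 8 9 8]
Step 2: flows [2->0,4->0,2->1,3->2,2=4] -> levels [9 2 7 8 7]
Step 3: flows [0->2,0->4,2->1,3->2,2=4] -> levels [7 3 8 7 8]
Step 4: flows [2->0,4->0,2->1,2->3,2=4] -> levels [9 4 5 8 7]
Step 5: flows [0->2,0->4,2->1,3->2,4->2] -> levels [7 5 7 7 7]
Step 6: flows [0=2,0=4,2->1,2=3,2=4] -> levels [7 6 6 7 7]
Step 7: flows [0->2,0=4,1=2,3->2,4->2] -> levels [6 6 9 6 6]
Step 8: flows [2->0,0=4,2->1,2->3,2->4] -> levels [7 7 5 7 7]
Step 9: flows [0->2,0=4,1->2,3->2,4->2] -> levels [6 6 9 6 6]
  -> period-2 cycle (repeats step 7); tank 2 never drops to <=3
Tank 2 never reaches <=3 within 15 steps

Answer: -1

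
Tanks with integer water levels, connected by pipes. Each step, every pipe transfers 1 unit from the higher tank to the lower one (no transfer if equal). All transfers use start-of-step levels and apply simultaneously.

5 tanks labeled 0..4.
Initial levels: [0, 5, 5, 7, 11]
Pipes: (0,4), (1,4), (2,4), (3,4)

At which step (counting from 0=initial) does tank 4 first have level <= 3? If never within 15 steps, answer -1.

Answer: 4

Derivation:
Step 1: flows [4->0,4->1,4->2,4->3] -> levels [1 6 6 8 7]
Step 2: flows [4->0,4->1,4->2,3->4] -> levels [2 7 7 7 5]
Step 3: flows [4->0,1->4,2->4,3->4] -> levels [3 6 6 6 7]
Step 4: flows [4->0,4->1,4->2,4->3] -> levels [4 7 7 7 3]
Tank 4 first reaches <=3 at step 4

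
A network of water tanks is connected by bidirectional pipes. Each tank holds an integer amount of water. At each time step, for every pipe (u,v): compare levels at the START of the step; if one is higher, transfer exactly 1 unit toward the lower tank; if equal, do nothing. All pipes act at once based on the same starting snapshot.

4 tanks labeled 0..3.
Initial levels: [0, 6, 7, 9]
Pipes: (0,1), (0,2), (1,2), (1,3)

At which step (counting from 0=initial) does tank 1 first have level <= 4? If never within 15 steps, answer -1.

Step 1: flows [1->0,2->0,2->1,3->1] -> levels [2 7 5 8]
Step 2: flows [1->0,2->0,1->2,3->1] -> levels [4 6 5 7]
Step 3: flows [1->0,2->0,1->2,3->1] -> levels [6 5 5 6]
Step 4: flows [0->1,0->2,1=2,3->1] -> levels [4 7 6 5]
Step 5: flows [1->0,2->0,1->2,1->3] -> levels [6 4 6 6]
Tank 1 first reaches <=4 at step 5

Answer: 5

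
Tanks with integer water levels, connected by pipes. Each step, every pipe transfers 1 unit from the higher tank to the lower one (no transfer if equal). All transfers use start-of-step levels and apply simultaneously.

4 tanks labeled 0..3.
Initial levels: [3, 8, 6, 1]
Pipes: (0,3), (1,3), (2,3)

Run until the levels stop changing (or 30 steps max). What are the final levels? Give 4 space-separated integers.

Step 1: flows [0->3,1->3,2->3] -> levels [2 7 5 4]
Step 2: flows [3->0,1->3,2->3] -> levels [3 6 4 5]
Step 3: flows [3->0,1->3,3->2] -> levels [4 5 5 4]
Step 4: flows [0=3,1->3,2->3] -> levels [4 4 4 6]
Step 5: flows [3->0,3->1,3->2] -> levels [5 5 5 3]
Step 6: flows [0->3,1->3,2->3] -> levels [4 4 4 6]
  -> period-2 cycle: step 6 state = step 4 state; never stabilizes
  -> state at step 30: (30-4) mod 2 = 0, same as step 4 -> [4 4 4 6]

Answer: 4 4 4 6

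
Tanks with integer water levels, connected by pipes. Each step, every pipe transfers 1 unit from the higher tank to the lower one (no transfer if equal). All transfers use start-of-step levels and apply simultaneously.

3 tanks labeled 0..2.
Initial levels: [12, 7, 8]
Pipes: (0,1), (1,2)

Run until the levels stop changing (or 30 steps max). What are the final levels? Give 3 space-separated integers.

Answer: 9 9 9

Derivation:
Step 1: flows [0->1,2->1] -> levels [11 9 7]
Step 2: flows [0->1,1->2] -> levels [10 9 8]
Step 3: flows [0->1,1->2] -> levels [9 9 9]
Step 4: flows [0=1,1=2] -> levels [9 9 9]
  -> stable (no change)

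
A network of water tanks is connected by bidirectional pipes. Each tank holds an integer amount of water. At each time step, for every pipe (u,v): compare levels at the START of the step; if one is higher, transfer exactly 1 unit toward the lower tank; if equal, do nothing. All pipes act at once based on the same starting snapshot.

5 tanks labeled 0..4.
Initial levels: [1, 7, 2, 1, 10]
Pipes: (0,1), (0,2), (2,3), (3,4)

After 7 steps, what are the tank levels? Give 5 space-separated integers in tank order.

Step 1: flows [1->0,2->0,2->3,4->3] -> levels [3 6 0 3 9]
Step 2: flows [1->0,0->2,3->2,4->3] -> levels [3 5 2 3 8]
Step 3: flows [1->0,0->2,3->2,4->3] -> levels [3 4 4 3 7]
Step 4: flows [1->0,2->0,2->3,4->3] -> levels [5 3 2 5 6]
Step 5: flows [0->1,0->2,3->2,4->3] -> levels [3 4 4 5 5]
Step 6: flows [1->0,2->0,3->2,3=4] -> levels [5 3 4 4 5]
Step 7: flows [0->1,0->2,2=3,4->3] -> levels [3 4 5 5 4]

Answer: 3 4 5 5 4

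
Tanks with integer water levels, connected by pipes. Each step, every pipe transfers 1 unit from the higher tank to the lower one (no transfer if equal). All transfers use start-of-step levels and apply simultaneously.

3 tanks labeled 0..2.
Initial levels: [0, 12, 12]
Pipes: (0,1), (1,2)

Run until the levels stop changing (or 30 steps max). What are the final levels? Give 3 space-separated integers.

Answer: 8 8 8

Derivation:
Step 1: flows [1->0,1=2] -> levels [1 11 12]
Step 2: flows [1->0,2->1] -> levels [2 11 11]
Step 3: flows [1->0,1=2] -> levels [3 10 11]
Step 4: flows [1->0,2->1] -> levels [4 10 10]
Step 5: flows [1->0,1=2] -> levels [5 9 10]
Step 6: flows [1->0,2->1] -> levels [6 9 9]
Step 7: flows [1->0,1=2] -> levels [7 8 9]
Step 8: flows [1->0,2->1] -> levels [8 8 8]
Step 9: flows [0=1,1=2] -> levels [8 8 8]
  -> stable (no change)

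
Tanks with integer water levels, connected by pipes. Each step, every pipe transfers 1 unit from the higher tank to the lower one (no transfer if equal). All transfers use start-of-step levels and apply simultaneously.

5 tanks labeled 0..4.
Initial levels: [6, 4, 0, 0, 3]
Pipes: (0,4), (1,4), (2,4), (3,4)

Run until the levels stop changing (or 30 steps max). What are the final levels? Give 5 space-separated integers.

Answer: 4 3 3 3 0

Derivation:
Step 1: flows [0->4,1->4,4->2,4->3] -> levels [5 3 1 1 3]
Step 2: flows [0->4,1=4,4->2,4->3] -> levels [4 3 2 2 2]
Step 3: flows [0->4,1->4,2=4,3=4] -> levels [3 2 2 2 4]
Step 4: flows [4->0,4->1,4->2,4->3] -> levels [4 3 3 3 0]
Step 5: flows [0->4,1->4,2->4,3->4] -> levels [3 2 2 2 4]
  -> period-2 cycle: step 5 state = step 3 state; never stabilizes
  -> state at step 30: (30-3) mod 2 = 1, same as step 4 -> [4 3 3 3 0]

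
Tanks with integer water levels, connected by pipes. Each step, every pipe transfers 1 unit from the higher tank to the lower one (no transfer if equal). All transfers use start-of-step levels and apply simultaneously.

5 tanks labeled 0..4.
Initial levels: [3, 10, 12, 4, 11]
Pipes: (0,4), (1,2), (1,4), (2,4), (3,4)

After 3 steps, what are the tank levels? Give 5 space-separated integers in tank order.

Step 1: flows [4->0,2->1,4->1,2->4,4->3] -> levels [4 12 10 5 9]
Step 2: flows [4->0,1->2,1->4,2->4,4->3] -> levels [5 10 10 6 9]
Step 3: flows [4->0,1=2,1->4,2->4,4->3] -> levels [6 9 9 7 9]

Answer: 6 9 9 7 9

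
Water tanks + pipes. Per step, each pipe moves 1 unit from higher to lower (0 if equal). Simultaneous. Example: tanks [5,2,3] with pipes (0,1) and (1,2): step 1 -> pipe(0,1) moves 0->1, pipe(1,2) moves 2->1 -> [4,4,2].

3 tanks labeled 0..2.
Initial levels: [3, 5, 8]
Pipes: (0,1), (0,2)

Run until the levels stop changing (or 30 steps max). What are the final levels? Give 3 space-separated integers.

Step 1: flows [1->0,2->0] -> levels [5 4 7]
Step 2: flows [0->1,2->0] -> levels [5 5 6]
Step 3: flows [0=1,2->0] -> levels [6 5 5]
Step 4: flows [0->1,0->2] -> levels [4 6 6]
Step 5: flows [1->0,2->0] -> levels [6 5 5]
  -> period-2 cycle: step 5 state = step 3 state; never stabilizes
  -> state at step 30: (30-3) mod 2 = 1, same as step 4 -> [4 6 6]

Answer: 4 6 6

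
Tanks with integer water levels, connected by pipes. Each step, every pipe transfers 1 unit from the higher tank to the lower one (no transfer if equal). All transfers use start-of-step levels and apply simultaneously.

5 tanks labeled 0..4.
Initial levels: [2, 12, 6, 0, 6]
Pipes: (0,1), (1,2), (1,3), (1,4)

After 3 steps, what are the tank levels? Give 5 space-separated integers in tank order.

Answer: 4 5 7 3 7

Derivation:
Step 1: flows [1->0,1->2,1->3,1->4] -> levels [3 8 7 1 7]
Step 2: flows [1->0,1->2,1->3,1->4] -> levels [4 4 8 2 8]
Step 3: flows [0=1,2->1,1->3,4->1] -> levels [4 5 7 3 7]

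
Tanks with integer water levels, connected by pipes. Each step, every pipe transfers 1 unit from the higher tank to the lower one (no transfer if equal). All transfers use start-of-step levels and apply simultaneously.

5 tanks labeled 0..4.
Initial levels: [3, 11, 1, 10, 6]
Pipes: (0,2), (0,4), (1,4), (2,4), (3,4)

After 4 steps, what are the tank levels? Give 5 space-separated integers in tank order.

Answer: 6 7 6 6 6

Derivation:
Step 1: flows [0->2,4->0,1->4,4->2,3->4] -> levels [3 10 3 9 6]
Step 2: flows [0=2,4->0,1->4,4->2,3->4] -> levels [4 9 4 8 6]
Step 3: flows [0=2,4->0,1->4,4->2,3->4] -> levels [5 8 5 7 6]
Step 4: flows [0=2,4->0,1->4,4->2,3->4] -> levels [6 7 6 6 6]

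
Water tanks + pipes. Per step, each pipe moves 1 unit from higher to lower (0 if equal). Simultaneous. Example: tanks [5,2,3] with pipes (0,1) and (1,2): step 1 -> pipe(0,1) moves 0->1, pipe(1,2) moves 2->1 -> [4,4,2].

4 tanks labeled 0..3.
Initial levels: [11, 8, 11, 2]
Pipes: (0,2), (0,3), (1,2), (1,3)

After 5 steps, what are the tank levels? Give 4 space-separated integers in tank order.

Step 1: flows [0=2,0->3,2->1,1->3] -> levels [10 8 10 4]
Step 2: flows [0=2,0->3,2->1,1->3] -> levels [9 8 9 6]
Step 3: flows [0=2,0->3,2->1,1->3] -> levels [8 8 8 8]
Step 4: flows [0=2,0=3,1=2,1=3] -> levels [8 8 8 8]
  -> stable; steps 5..5 unchanged -> [8 8 8 8]

Answer: 8 8 8 8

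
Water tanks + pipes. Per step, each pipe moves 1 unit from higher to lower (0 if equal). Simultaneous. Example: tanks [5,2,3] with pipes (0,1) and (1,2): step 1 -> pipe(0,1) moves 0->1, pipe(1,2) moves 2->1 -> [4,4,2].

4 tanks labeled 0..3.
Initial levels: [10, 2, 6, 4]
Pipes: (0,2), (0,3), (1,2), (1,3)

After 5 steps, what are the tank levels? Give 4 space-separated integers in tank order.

Answer: 5 6 5 6

Derivation:
Step 1: flows [0->2,0->3,2->1,3->1] -> levels [8 4 6 4]
Step 2: flows [0->2,0->3,2->1,1=3] -> levels [6 5 6 5]
Step 3: flows [0=2,0->3,2->1,1=3] -> levels [5 6 5 6]
Step 4: flows [0=2,3->0,1->2,1=3] -> levels [6 5 6 5]
  -> period-2 cycle: step 4 state = step 2 state
  -> state at step 5: (5-2) mod 2 = 1, same as step 3 -> [5 6 5 6]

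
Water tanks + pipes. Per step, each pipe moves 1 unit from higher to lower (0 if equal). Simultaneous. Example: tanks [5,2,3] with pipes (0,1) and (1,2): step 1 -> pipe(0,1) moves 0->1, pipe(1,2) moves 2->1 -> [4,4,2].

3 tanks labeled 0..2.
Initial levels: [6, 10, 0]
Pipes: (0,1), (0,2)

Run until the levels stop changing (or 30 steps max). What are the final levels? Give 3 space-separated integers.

Answer: 6 5 5

Derivation:
Step 1: flows [1->0,0->2] -> levels [6 9 1]
Step 2: flows [1->0,0->2] -> levels [6 8 2]
Step 3: flows [1->0,0->2] -> levels [6 7 3]
Step 4: flows [1->0,0->2] -> levels [6 6 4]
Step 5: flows [0=1,0->2] -> levels [5 6 5]
Step 6: flows [1->0,0=2] -> levels [6 5 5]
Step 7: flows [0->1,0->2] -> levels [4 6 6]
Step 8: flows [1->0,2->0] -> levels [6 5 5]
  -> period-2 cycle: step 8 state = step 6 state; never stabilizes
  -> state at step 30: (30-6) mod 2 = 0, same as step 6 -> [6 5 5]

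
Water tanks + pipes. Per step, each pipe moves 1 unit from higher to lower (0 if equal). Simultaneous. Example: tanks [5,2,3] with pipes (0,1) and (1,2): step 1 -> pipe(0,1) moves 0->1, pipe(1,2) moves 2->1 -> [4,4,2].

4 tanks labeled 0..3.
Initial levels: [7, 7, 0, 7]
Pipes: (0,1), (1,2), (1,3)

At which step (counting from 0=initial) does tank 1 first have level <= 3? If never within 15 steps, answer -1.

Answer: 6

Derivation:
Step 1: flows [0=1,1->2,1=3] -> levels [7 6 1 7]
Step 2: flows [0->1,1->2,3->1] -> levels [6 7 2 6]
Step 3: flows [1->0,1->2,1->3] -> levels [7 4 3 7]
Step 4: flows [0->1,1->2,3->1] -> levels [6 5 4 6]
Step 5: flows [0->1,1->2,3->1] -> levels [5 6 5 5]
Step 6: flows [1->0,1->2,1->3] -> levels [6 3 6 6]
Tank 1 first reaches <=3 at step 6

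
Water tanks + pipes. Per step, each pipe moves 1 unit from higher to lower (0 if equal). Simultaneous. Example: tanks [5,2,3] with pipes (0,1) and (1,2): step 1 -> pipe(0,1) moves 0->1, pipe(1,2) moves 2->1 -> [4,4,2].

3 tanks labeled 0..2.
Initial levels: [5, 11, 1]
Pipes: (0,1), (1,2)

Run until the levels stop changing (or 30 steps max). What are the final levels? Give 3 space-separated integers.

Answer: 5 7 5

Derivation:
Step 1: flows [1->0,1->2] -> levels [6 9 2]
Step 2: flows [1->0,1->2] -> levels [7 7 3]
Step 3: flows [0=1,1->2] -> levels [7 6 4]
Step 4: flows [0->1,1->2] -> levels [6 6 5]
Step 5: flows [0=1,1->2] -> levels [6 5 6]
Step 6: flows [0->1,2->1] -> levels [5 7 5]
Step 7: flows [1->0,1->2] -> levels [6 5 6]
  -> period-2 cycle: step 7 state = step 5 state; never stabilizes
  -> state at step 30: (30-5) mod 2 = 1, same as step 6 -> [5 7 5]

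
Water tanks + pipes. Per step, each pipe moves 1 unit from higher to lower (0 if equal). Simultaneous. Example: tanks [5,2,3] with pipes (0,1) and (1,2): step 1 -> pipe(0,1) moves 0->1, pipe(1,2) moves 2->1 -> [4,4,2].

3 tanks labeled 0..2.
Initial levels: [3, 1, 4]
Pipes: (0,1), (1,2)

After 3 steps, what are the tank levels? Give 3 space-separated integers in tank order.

Step 1: flows [0->1,2->1] -> levels [2 3 3]
Step 2: flows [1->0,1=2] -> levels [3 2 3]
Step 3: flows [0->1,2->1] -> levels [2 4 2]

Answer: 2 4 2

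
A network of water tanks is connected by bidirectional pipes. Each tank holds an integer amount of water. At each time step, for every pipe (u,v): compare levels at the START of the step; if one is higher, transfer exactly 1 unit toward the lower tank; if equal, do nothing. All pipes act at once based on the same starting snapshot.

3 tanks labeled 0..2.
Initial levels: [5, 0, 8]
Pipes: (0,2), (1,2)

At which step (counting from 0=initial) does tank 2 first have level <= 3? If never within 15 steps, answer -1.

Step 1: flows [2->0,2->1] -> levels [6 1 6]
Step 2: flows [0=2,2->1] -> levels [6 2 5]
Step 3: flows [0->2,2->1] -> levels [5 3 5]
Step 4: flows [0=2,2->1] -> levels [5 4 4]
Step 5: flows [0->2,1=2] -> levels [4 4 5]
Step 6: flows [2->0,2->1] -> levels [5 5 3]
Tank 2 first reaches <=3 at step 6

Answer: 6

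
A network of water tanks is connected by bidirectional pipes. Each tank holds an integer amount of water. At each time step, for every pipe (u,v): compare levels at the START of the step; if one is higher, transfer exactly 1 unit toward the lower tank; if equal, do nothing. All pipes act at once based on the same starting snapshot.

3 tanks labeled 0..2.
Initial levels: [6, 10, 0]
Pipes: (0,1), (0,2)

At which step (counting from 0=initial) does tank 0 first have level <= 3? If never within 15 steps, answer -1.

Answer: -1

Derivation:
Step 1: flows [1->0,0->2] -> levels [6 9 1]
Step 2: flows [1->0,0->2] -> levels [6 8 2]
Step 3: flows [1->0,0->2] -> levels [6 7 3]
Step 4: flows [1->0,0->2] -> levels [6 6 4]
Step 5: flows [0=1,0->2] -> levels [5 6 5]
Step 6: flows [1->0,0=2] -> levels [6 5 5]
Step 7: flows [0->1,0->2] -> levels [4 6 6]
Step 8: flows [1->0,2->0] -> levels [6 5 5]
  -> period-2 cycle (repeats step 6); tank 0 never drops to <=3
Tank 0 never reaches <=3 within 15 steps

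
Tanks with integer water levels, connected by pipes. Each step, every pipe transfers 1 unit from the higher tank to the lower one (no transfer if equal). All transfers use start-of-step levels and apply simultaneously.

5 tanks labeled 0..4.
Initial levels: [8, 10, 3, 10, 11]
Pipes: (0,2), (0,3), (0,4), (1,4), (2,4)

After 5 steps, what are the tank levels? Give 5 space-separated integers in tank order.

Step 1: flows [0->2,3->0,4->0,4->1,4->2] -> levels [9 11 5 9 8]
Step 2: flows [0->2,0=3,0->4,1->4,4->2] -> levels [7 10 7 9 9]
Step 3: flows [0=2,3->0,4->0,1->4,4->2] -> levels [9 9 8 8 8]
Step 4: flows [0->2,0->3,0->4,1->4,2=4] -> levels [6 8 9 9 10]
Step 5: flows [2->0,3->0,4->0,4->1,4->2] -> levels [9 9 9 8 7]

Answer: 9 9 9 8 7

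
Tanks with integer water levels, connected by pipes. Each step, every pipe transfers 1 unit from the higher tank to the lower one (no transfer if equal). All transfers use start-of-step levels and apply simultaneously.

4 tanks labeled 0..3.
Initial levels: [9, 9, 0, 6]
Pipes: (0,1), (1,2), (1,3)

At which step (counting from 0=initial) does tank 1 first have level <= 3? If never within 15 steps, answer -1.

Answer: -1

Derivation:
Step 1: flows [0=1,1->2,1->3] -> levels [9 7 1 7]
Step 2: flows [0->1,1->2,1=3] -> levels [8 7 2 7]
Step 3: flows [0->1,1->2,1=3] -> levels [7 7 3 7]
Step 4: flows [0=1,1->2,1=3] -> levels [7 6 4 7]
Step 5: flows [0->1,1->2,3->1] -> levels [6 7 5 6]
Step 6: flows [1->0,1->2,1->3] -> levels [7 4 6 7]
Step 7: flows [0->1,2->1,3->1] -> levels [6 7 5 6]
  -> period-2 cycle (repeats step 5); tank 1 never drops to <=3
Tank 1 never reaches <=3 within 15 steps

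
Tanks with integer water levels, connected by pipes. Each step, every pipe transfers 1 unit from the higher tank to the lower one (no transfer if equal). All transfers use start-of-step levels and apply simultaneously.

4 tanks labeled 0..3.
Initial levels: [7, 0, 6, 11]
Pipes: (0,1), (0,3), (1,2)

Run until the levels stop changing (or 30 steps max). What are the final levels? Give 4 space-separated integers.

Step 1: flows [0->1,3->0,2->1] -> levels [7 2 5 10]
Step 2: flows [0->1,3->0,2->1] -> levels [7 4 4 9]
Step 3: flows [0->1,3->0,1=2] -> levels [7 5 4 8]
Step 4: flows [0->1,3->0,1->2] -> levels [7 5 5 7]
Step 5: flows [0->1,0=3,1=2] -> levels [6 6 5 7]
Step 6: flows [0=1,3->0,1->2] -> levels [7 5 6 6]
Step 7: flows [0->1,0->3,2->1] -> levels [5 7 5 7]
Step 8: flows [1->0,3->0,1->2] -> levels [7 5 6 6]
  -> period-2 cycle: step 8 state = step 6 state; never stabilizes
  -> state at step 30: (30-6) mod 2 = 0, same as step 6 -> [7 5 6 6]

Answer: 7 5 6 6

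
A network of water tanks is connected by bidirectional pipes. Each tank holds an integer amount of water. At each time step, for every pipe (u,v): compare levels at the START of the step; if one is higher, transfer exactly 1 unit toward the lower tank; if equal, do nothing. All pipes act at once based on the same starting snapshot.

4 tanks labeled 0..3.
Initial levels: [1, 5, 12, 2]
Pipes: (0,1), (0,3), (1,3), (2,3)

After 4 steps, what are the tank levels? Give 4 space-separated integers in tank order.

Step 1: flows [1->0,3->0,1->3,2->3] -> levels [3 3 11 3]
Step 2: flows [0=1,0=3,1=3,2->3] -> levels [3 3 10 4]
Step 3: flows [0=1,3->0,3->1,2->3] -> levels [4 4 9 3]
Step 4: flows [0=1,0->3,1->3,2->3] -> levels [3 3 8 6]

Answer: 3 3 8 6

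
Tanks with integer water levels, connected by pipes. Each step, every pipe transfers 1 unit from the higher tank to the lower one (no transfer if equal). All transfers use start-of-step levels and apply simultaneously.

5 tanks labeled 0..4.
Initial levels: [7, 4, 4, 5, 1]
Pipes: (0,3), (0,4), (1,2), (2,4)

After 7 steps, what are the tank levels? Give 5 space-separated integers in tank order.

Step 1: flows [0->3,0->4,1=2,2->4] -> levels [5 4 3 6 3]
Step 2: flows [3->0,0->4,1->2,2=4] -> levels [5 3 4 5 4]
Step 3: flows [0=3,0->4,2->1,2=4] -> levels [4 4 3 5 5]
Step 4: flows [3->0,4->0,1->2,4->2] -> levels [6 3 5 4 3]
Step 5: flows [0->3,0->4,2->1,2->4] -> levels [4 4 3 5 5]
  -> period-2 cycle: step 5 state = step 3 state
  -> state at step 7: (7-3) mod 2 = 0, same as step 3 -> [4 4 3 5 5]

Answer: 4 4 3 5 5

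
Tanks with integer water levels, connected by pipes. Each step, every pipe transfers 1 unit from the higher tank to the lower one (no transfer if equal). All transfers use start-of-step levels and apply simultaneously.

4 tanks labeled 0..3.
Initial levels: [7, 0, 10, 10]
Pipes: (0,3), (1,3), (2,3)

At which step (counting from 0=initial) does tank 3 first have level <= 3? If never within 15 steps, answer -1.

Answer: -1

Derivation:
Step 1: flows [3->0,3->1,2=3] -> levels [8 1 10 8]
Step 2: flows [0=3,3->1,2->3] -> levels [8 2 9 8]
Step 3: flows [0=3,3->1,2->3] -> levels [8 3 8 8]
Step 4: flows [0=3,3->1,2=3] -> levels [8 4 8 7]
Step 5: flows [0->3,3->1,2->3] -> levels [7 5 7 8]
Step 6: flows [3->0,3->1,3->2] -> levels [8 6 8 5]
Step 7: flows [0->3,1->3,2->3] -> levels [7 5 7 8]
  -> period-2 cycle (repeats step 5); tank 3 never drops to <=3
Tank 3 never reaches <=3 within 15 steps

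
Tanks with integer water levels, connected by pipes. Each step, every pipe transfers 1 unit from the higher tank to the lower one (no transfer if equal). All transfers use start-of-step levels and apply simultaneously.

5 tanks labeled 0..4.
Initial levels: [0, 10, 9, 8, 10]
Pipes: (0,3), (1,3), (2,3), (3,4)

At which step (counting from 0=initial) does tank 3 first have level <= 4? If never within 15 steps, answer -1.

Answer: -1

Derivation:
Step 1: flows [3->0,1->3,2->3,4->3] -> levels [1 9 8 10 9]
Step 2: flows [3->0,3->1,3->2,3->4] -> levels [2 10 9 6 10]
Step 3: flows [3->0,1->3,2->3,4->3] -> levels [3 9 8 8 9]
Step 4: flows [3->0,1->3,2=3,4->3] -> levels [4 8 8 9 8]
Step 5: flows [3->0,3->1,3->2,3->4] -> levels [5 9 9 5 9]
Step 6: flows [0=3,1->3,2->3,4->3] -> levels [5 8 8 8 8]
Step 7: flows [3->0,1=3,2=3,3=4] -> levels [6 8 8 7 8]
Step 8: flows [3->0,1->3,2->3,4->3] -> levels [7 7 7 9 7]
Step 9: flows [3->0,3->1,3->2,3->4] -> levels [8 8 8 5 8]
Step 10: flows [0->3,1->3,2->3,4->3] -> levels [7 7 7 9 7]
  -> period-2 cycle (repeats step 8); tank 3 never drops to <=4
Tank 3 never reaches <=4 within 15 steps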